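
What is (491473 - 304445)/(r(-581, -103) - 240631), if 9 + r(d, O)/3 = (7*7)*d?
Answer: -187028/326065 ≈ -0.57359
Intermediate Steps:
r(d, O) = -27 + 147*d (r(d, O) = -27 + 3*((7*7)*d) = -27 + 3*(49*d) = -27 + 147*d)
(491473 - 304445)/(r(-581, -103) - 240631) = (491473 - 304445)/((-27 + 147*(-581)) - 240631) = 187028/((-27 - 85407) - 240631) = 187028/(-85434 - 240631) = 187028/(-326065) = 187028*(-1/326065) = -187028/326065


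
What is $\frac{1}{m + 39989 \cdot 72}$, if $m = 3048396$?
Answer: $\frac{1}{5927604} \approx 1.687 \cdot 10^{-7}$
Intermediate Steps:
$\frac{1}{m + 39989 \cdot 72} = \frac{1}{3048396 + 39989 \cdot 72} = \frac{1}{3048396 + 2879208} = \frac{1}{5927604}$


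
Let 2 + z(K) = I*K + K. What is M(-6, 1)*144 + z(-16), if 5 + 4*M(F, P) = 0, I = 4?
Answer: -262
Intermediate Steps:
M(F, P) = -5/4 (M(F, P) = -5/4 + (¼)*0 = -5/4 + 0 = -5/4)
z(K) = -2 + 5*K (z(K) = -2 + (4*K + K) = -2 + 5*K)
M(-6, 1)*144 + z(-16) = -5/4*144 + (-2 + 5*(-16)) = -180 + (-2 - 80) = -180 - 82 = -262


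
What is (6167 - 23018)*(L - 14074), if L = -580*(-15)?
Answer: 90557274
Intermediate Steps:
L = 8700
(6167 - 23018)*(L - 14074) = (6167 - 23018)*(8700 - 14074) = -16851*(-5374) = 90557274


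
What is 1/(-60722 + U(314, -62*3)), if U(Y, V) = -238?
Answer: -1/60960 ≈ -1.6404e-5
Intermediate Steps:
1/(-60722 + U(314, -62*3)) = 1/(-60722 - 238) = 1/(-60960) = -1/60960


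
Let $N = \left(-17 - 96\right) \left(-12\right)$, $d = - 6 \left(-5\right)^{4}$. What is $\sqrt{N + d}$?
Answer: $3 i \sqrt{266} \approx 48.929 i$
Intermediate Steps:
$d = -3750$ ($d = \left(-6\right) 625 = -3750$)
$N = 1356$ ($N = \left(-113\right) \left(-12\right) = 1356$)
$\sqrt{N + d} = \sqrt{1356 - 3750} = \sqrt{-2394} = 3 i \sqrt{266}$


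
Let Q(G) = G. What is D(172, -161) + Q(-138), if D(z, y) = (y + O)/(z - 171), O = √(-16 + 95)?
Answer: -299 + √79 ≈ -290.11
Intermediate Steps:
O = √79 ≈ 8.8882
D(z, y) = (y + √79)/(-171 + z) (D(z, y) = (y + √79)/(z - 171) = (y + √79)/(-171 + z))
D(172, -161) + Q(-138) = (-161 + √79)/(-171 + 172) - 138 = (-161 + √79)/1 - 138 = 1*(-161 + √79) - 138 = (-161 + √79) - 138 = -299 + √79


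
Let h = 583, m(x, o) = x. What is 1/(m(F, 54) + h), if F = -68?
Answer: 1/515 ≈ 0.0019417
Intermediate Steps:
1/(m(F, 54) + h) = 1/(-68 + 583) = 1/515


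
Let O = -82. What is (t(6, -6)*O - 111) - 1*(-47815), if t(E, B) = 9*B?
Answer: 52132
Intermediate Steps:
(t(6, -6)*O - 111) - 1*(-47815) = ((9*(-6))*(-82) - 111) - 1*(-47815) = (-54*(-82) - 111) + 47815 = (4428 - 111) + 47815 = 4317 + 47815 = 52132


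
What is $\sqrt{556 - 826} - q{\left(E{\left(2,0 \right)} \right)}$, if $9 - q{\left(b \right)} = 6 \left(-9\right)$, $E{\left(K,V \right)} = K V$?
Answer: $-63 + 3 i \sqrt{30} \approx -63.0 + 16.432 i$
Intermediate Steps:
$q{\left(b \right)} = 63$ ($q{\left(b \right)} = 9 - 6 \left(-9\right) = 9 - -54 = 9 + 54 = 63$)
$\sqrt{556 - 826} - q{\left(E{\left(2,0 \right)} \right)} = \sqrt{556 - 826} - 63 = \sqrt{-270} - 63 = 3 i \sqrt{30} - 63 = -63 + 3 i \sqrt{30}$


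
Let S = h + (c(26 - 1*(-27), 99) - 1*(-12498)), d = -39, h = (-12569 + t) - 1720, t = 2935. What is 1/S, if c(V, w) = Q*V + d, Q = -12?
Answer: 1/469 ≈ 0.0021322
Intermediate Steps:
h = -11354 (h = (-12569 + 2935) - 1720 = -9634 - 1720 = -11354)
c(V, w) = -39 - 12*V (c(V, w) = -12*V - 39 = -39 - 12*V)
S = 469 (S = -11354 + ((-39 - 12*(26 - 1*(-27))) - 1*(-12498)) = -11354 + ((-39 - 12*(26 + 27)) + 12498) = -11354 + ((-39 - 12*53) + 12498) = -11354 + ((-39 - 636) + 12498) = -11354 + (-675 + 12498) = -11354 + 11823 = 469)
1/S = 1/469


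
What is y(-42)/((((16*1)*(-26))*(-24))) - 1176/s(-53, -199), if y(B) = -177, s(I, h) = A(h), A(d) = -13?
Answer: 300997/3328 ≈ 90.444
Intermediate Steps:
s(I, h) = -13
y(-42)/((((16*1)*(-26))*(-24))) - 1176/s(-53, -199) = -177/(((16*1)*(-26))*(-24)) - 1176/(-13) = -177/((16*(-26))*(-24)) - 1176*(-1/13) = -177/((-416*(-24))) + 1176/13 = -177/9984 + 1176/13 = -177*1/9984 + 1176/13 = -59/3328 + 1176/13 = 300997/3328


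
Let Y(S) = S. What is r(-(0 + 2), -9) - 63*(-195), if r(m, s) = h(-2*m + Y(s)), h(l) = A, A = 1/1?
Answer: 12286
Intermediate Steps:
A = 1
h(l) = 1
r(m, s) = 1
r(-(0 + 2), -9) - 63*(-195) = 1 - 63*(-195) = 1 + 12285 = 12286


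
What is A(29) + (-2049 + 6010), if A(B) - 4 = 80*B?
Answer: 6285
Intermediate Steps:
A(B) = 4 + 80*B
A(29) + (-2049 + 6010) = (4 + 80*29) + (-2049 + 6010) = (4 + 2320) + 3961 = 2324 + 3961 = 6285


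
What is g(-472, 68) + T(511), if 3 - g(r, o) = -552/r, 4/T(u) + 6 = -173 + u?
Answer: 9023/4897 ≈ 1.8426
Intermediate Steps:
T(u) = 4/(-179 + u) (T(u) = 4/(-6 + (-173 + u)) = 4/(-179 + u))
g(r, o) = 3 + 552/r (g(r, o) = 3 - (-552)/r = 3 + 552/r)
g(-472, 68) + T(511) = (3 + 552/(-472)) + 4/(-179 + 511) = (3 + 552*(-1/472)) + 4/332 = (3 - 69/59) + 4*(1/332) = 108/59 + 1/83 = 9023/4897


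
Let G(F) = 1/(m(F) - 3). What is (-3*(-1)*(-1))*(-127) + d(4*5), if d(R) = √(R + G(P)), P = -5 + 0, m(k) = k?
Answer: 381 + √318/4 ≈ 385.46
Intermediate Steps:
P = -5
G(F) = 1/(-3 + F) (G(F) = 1/(F - 3) = 1/(-3 + F))
d(R) = √(-⅛ + R) (d(R) = √(R + 1/(-3 - 5)) = √(R + 1/(-8)) = √(R - ⅛) = √(-⅛ + R))
(-3*(-1)*(-1))*(-127) + d(4*5) = (-3*(-1)*(-1))*(-127) + √(-2 + 16*(4*5))/4 = (3*(-1))*(-127) + √(-2 + 16*20)/4 = -3*(-127) + √(-2 + 320)/4 = 381 + √318/4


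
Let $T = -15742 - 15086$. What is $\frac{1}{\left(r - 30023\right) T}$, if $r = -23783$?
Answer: $\frac{1}{1658731368} \approx 6.0287 \cdot 10^{-10}$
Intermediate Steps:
$T = -30828$
$\frac{1}{\left(r - 30023\right) T} = \frac{1}{\left(-23783 - 30023\right) \left(-30828\right)} = \frac{1}{-53806} \left(- \frac{1}{30828}\right) = \left(- \frac{1}{53806}\right) \left(- \frac{1}{30828}\right) = \frac{1}{1658731368}$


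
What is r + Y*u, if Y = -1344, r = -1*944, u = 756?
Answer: -1017008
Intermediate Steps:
r = -944
r + Y*u = -944 - 1344*756 = -944 - 1016064 = -1017008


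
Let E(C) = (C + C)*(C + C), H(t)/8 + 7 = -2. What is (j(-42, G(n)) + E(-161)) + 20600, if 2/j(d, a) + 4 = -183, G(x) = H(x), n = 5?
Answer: 23241106/187 ≈ 1.2428e+5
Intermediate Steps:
H(t) = -72 (H(t) = -56 + 8*(-2) = -56 - 16 = -72)
G(x) = -72
j(d, a) = -2/187 (j(d, a) = 2/(-4 - 183) = 2/(-187) = 2*(-1/187) = -2/187)
E(C) = 4*C² (E(C) = (2*C)*(2*C) = 4*C²)
(j(-42, G(n)) + E(-161)) + 20600 = (-2/187 + 4*(-161)²) + 20600 = (-2/187 + 4*25921) + 20600 = (-2/187 + 103684) + 20600 = 19388906/187 + 20600 = 23241106/187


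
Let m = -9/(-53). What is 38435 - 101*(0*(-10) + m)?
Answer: 2036146/53 ≈ 38418.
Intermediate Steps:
m = 9/53 (m = -9*(-1/53) = 9/53 ≈ 0.16981)
38435 - 101*(0*(-10) + m) = 38435 - 101*(0*(-10) + 9/53) = 38435 - 101*(0 + 9/53) = 38435 - 101*9/53 = 38435 - 909/53 = 2036146/53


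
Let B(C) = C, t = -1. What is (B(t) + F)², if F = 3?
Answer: 4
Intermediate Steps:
(B(t) + F)² = (-1 + 3)² = 2² = 4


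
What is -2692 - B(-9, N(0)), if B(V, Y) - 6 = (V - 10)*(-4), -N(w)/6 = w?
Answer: -2774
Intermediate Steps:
N(w) = -6*w
B(V, Y) = 46 - 4*V (B(V, Y) = 6 + (V - 10)*(-4) = 6 + (-10 + V)*(-4) = 6 + (40 - 4*V) = 46 - 4*V)
-2692 - B(-9, N(0)) = -2692 - (46 - 4*(-9)) = -2692 - (46 + 36) = -2692 - 1*82 = -2692 - 82 = -2774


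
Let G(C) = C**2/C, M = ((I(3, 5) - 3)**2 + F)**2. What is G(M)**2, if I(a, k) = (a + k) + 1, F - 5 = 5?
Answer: 4477456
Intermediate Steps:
F = 10 (F = 5 + 5 = 10)
I(a, k) = 1 + a + k
M = 2116 (M = (((1 + 3 + 5) - 3)**2 + 10)**2 = ((9 - 3)**2 + 10)**2 = (6**2 + 10)**2 = (36 + 10)**2 = 46**2 = 2116)
G(C) = C
G(M)**2 = 2116**2 = 4477456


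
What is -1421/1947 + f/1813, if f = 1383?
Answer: 116428/3529911 ≈ 0.032983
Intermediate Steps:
-1421/1947 + f/1813 = -1421/1947 + 1383/1813 = 116428/3529911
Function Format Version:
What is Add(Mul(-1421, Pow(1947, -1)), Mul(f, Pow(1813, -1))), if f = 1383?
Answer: Rational(116428, 3529911) ≈ 0.032983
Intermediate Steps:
Add(Mul(-1421, Pow(1947, -1)), Mul(f, Pow(1813, -1))) = Add(Mul(-1421, Pow(1947, -1)), Mul(1383, Pow(1813, -1))) = Add(Mul(-1421, Rational(1, 1947)), Mul(1383, Rational(1, 1813))) = Add(Rational(-1421, 1947), Rational(1383, 1813)) = Rational(116428, 3529911)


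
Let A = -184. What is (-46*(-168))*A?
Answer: -1421952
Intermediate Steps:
(-46*(-168))*A = -46*(-168)*(-184) = 7728*(-184) = -1421952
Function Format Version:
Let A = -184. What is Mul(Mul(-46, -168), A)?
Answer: -1421952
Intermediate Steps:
Mul(Mul(-46, -168), A) = Mul(Mul(-46, -168), -184) = Mul(7728, -184) = -1421952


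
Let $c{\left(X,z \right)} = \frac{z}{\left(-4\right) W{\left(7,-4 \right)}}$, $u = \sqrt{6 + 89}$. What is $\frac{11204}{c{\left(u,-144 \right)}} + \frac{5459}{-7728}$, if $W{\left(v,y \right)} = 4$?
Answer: $\frac{28845127}{23184} \approx 1244.2$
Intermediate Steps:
$u = \sqrt{95} \approx 9.7468$
$c{\left(X,z \right)} = - \frac{z}{16}$ ($c{\left(X,z \right)} = \frac{z}{\left(-4\right) 4} = \frac{z}{-16} = z \left(- \frac{1}{16}\right) = - \frac{z}{16}$)
$\frac{11204}{c{\left(u,-144 \right)}} + \frac{5459}{-7728} = \frac{11204}{\left(- \frac{1}{16}\right) \left(-144\right)} + \frac{5459}{-7728} = \frac{11204}{9} + 5459 \left(- \frac{1}{7728}\right) = 11204 \cdot \frac{1}{9} - \frac{5459}{7728} = \frac{11204}{9} - \frac{5459}{7728} = \frac{28845127}{23184}$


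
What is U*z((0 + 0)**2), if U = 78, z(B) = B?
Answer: 0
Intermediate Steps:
U*z((0 + 0)**2) = 78*(0 + 0)**2 = 78*0**2 = 78*0 = 0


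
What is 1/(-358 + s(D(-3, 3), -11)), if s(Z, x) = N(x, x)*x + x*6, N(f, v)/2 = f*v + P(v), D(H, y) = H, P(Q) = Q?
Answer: -1/2844 ≈ -0.00035162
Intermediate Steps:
N(f, v) = 2*v + 2*f*v (N(f, v) = 2*(f*v + v) = 2*(v + f*v) = 2*v + 2*f*v)
s(Z, x) = 6*x + 2*x²*(1 + x) (s(Z, x) = (2*x*(1 + x))*x + x*6 = 2*x²*(1 + x) + 6*x = 6*x + 2*x²*(1 + x))
1/(-358 + s(D(-3, 3), -11)) = 1/(-358 + 2*(-11)*(3 - 11 + (-11)²)) = 1/(-358 + 2*(-11)*(3 - 11 + 121)) = 1/(-358 + 2*(-11)*113) = 1/(-358 - 2486) = 1/(-2844) = -1/2844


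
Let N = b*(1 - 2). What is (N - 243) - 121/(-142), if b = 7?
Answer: -35379/142 ≈ -249.15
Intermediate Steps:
N = -7 (N = 7*(1 - 2) = 7*(-1) = -7)
(N - 243) - 121/(-142) = (-7 - 243) - 121/(-142) = -250 - 121*(-1/142) = -250 + 121/142 = -35379/142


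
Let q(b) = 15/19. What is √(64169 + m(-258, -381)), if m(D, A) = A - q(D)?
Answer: √23027183/19 ≈ 252.56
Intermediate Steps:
q(b) = 15/19 (q(b) = 15*(1/19) = 15/19)
m(D, A) = -15/19 + A (m(D, A) = A - 1*15/19 = A - 15/19 = -15/19 + A)
√(64169 + m(-258, -381)) = √(64169 + (-15/19 - 381)) = √(64169 - 7254/19) = √(1211957/19) = √23027183/19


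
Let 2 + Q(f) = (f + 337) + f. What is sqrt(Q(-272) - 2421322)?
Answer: 357*I*sqrt(19) ≈ 1556.1*I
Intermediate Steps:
Q(f) = 335 + 2*f (Q(f) = -2 + ((f + 337) + f) = -2 + ((337 + f) + f) = -2 + (337 + 2*f) = 335 + 2*f)
sqrt(Q(-272) - 2421322) = sqrt((335 + 2*(-272)) - 2421322) = sqrt((335 - 544) - 2421322) = sqrt(-209 - 2421322) = sqrt(-2421531) = 357*I*sqrt(19)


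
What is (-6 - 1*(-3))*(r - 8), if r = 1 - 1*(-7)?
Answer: 0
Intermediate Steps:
r = 8 (r = 1 + 7 = 8)
(-6 - 1*(-3))*(r - 8) = (-6 - 1*(-3))*(8 - 8) = (-6 + 3)*0 = -3*0 = 0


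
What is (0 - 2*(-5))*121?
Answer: 1210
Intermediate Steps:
(0 - 2*(-5))*121 = (0 + 10)*121 = 10*121 = 1210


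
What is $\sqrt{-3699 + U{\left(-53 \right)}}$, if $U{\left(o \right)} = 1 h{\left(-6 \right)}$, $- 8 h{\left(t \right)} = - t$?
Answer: $\frac{i \sqrt{14799}}{2} \approx 60.826 i$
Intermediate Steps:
$h{\left(t \right)} = \frac{t}{8}$ ($h{\left(t \right)} = - \frac{\left(-1\right) t}{8} = \frac{t}{8}$)
$U{\left(o \right)} = - \frac{3}{4}$ ($U{\left(o \right)} = 1 \cdot \frac{1}{8} \left(-6\right) = 1 \left(- \frac{3}{4}\right) = - \frac{3}{4}$)
$\sqrt{-3699 + U{\left(-53 \right)}} = \sqrt{-3699 - \frac{3}{4}} = \sqrt{- \frac{14799}{4}} = \frac{i \sqrt{14799}}{2}$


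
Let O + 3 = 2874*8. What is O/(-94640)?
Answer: -22989/94640 ≈ -0.24291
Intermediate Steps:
O = 22989 (O = -3 + 2874*8 = -3 + 22992 = 22989)
O/(-94640) = 22989/(-94640) = 22989*(-1/94640) = -22989/94640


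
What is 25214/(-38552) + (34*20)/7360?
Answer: -497999/886696 ≈ -0.56163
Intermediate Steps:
25214/(-38552) + (34*20)/7360 = 25214*(-1/38552) + 680*(1/7360) = -12607/19276 + 17/184 = -497999/886696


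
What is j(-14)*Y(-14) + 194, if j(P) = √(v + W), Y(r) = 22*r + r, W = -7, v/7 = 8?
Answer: -2060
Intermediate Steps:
v = 56 (v = 7*8 = 56)
Y(r) = 23*r
j(P) = 7 (j(P) = √(56 - 7) = √49 = 7)
j(-14)*Y(-14) + 194 = 7*(23*(-14)) + 194 = 7*(-322) + 194 = -2254 + 194 = -2060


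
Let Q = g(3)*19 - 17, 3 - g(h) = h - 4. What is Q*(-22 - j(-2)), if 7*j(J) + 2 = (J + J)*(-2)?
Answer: -9440/7 ≈ -1348.6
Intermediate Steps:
j(J) = -2/7 - 4*J/7 (j(J) = -2/7 + ((J + J)*(-2))/7 = -2/7 + ((2*J)*(-2))/7 = -2/7 + (-4*J)/7 = -2/7 - 4*J/7)
g(h) = 7 - h (g(h) = 3 - (h - 4) = 3 - (-4 + h) = 3 + (4 - h) = 7 - h)
Q = 59 (Q = (7 - 1*3)*19 - 17 = (7 - 3)*19 - 17 = 4*19 - 17 = 76 - 17 = 59)
Q*(-22 - j(-2)) = 59*(-22 - (-2/7 - 4/7*(-2))) = 59*(-22 - (-2/7 + 8/7)) = 59*(-22 - 1*6/7) = 59*(-22 - 6/7) = 59*(-160/7) = -9440/7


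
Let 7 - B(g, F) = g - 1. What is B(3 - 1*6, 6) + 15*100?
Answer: 1511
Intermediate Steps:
B(g, F) = 8 - g (B(g, F) = 7 - (g - 1) = 7 - (-1 + g) = 7 + (1 - g) = 8 - g)
B(3 - 1*6, 6) + 15*100 = (8 - (3 - 1*6)) + 15*100 = (8 - (3 - 6)) + 1500 = (8 - 1*(-3)) + 1500 = (8 + 3) + 1500 = 11 + 1500 = 1511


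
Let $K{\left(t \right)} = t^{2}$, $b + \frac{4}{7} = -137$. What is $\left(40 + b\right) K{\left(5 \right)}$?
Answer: $- \frac{17075}{7} \approx -2439.3$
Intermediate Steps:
$b = - \frac{963}{7}$ ($b = - \frac{4}{7} - 137 = - \frac{963}{7} \approx -137.57$)
$\left(40 + b\right) K{\left(5 \right)} = \left(40 - \frac{963}{7}\right) 5^{2} = \left(- \frac{683}{7}\right) 25 = - \frac{17075}{7}$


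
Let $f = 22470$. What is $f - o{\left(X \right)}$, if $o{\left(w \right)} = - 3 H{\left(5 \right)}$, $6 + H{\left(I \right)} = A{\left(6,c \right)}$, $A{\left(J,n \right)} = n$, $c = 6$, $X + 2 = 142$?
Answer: $22470$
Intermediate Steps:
$X = 140$ ($X = -2 + 142 = 140$)
$H{\left(I \right)} = 0$ ($H{\left(I \right)} = -6 + 6 = 0$)
$o{\left(w \right)} = 0$ ($o{\left(w \right)} = \left(-3\right) 0 = 0$)
$f - o{\left(X \right)} = 22470 - 0 = 22470 + 0 = 22470$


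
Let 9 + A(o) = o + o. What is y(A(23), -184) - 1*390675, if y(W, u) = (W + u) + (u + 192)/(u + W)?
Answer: -57450842/147 ≈ -3.9082e+5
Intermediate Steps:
A(o) = -9 + 2*o (A(o) = -9 + (o + o) = -9 + 2*o)
y(W, u) = W + u + (192 + u)/(W + u) (y(W, u) = (W + u) + (192 + u)/(W + u) = W + u + (192 + u)/(W + u))
y(A(23), -184) - 1*390675 = (192 - 184 + (-9 + 2*23)² + (-184)² + 2*(-9 + 2*23)*(-184))/((-9 + 2*23) - 184) - 1*390675 = (192 - 184 + (-9 + 46)² + 33856 + 2*(-9 + 46)*(-184))/((-9 + 46) - 184) - 390675 = (192 - 184 + 37² + 33856 + 2*37*(-184))/(37 - 184) - 390675 = (192 - 184 + 1369 + 33856 - 13616)/(-147) - 390675 = -1/147*21617 - 390675 = -21617/147 - 390675 = -57450842/147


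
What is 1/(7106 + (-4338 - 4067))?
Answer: -1/1299 ≈ -0.00076982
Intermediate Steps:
1/(7106 + (-4338 - 4067)) = 1/(7106 - 8405) = 1/(-1299) = -1/1299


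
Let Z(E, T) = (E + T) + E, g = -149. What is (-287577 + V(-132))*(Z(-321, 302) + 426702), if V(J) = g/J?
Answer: -8092353957715/66 ≈ -1.2261e+11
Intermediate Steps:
Z(E, T) = T + 2*E
V(J) = -149/J
(-287577 + V(-132))*(Z(-321, 302) + 426702) = (-287577 - 149/(-132))*((302 + 2*(-321)) + 426702) = (-287577 - 149*(-1/132))*((302 - 642) + 426702) = (-287577 + 149/132)*(-340 + 426702) = -37960015/132*426362 = -8092353957715/66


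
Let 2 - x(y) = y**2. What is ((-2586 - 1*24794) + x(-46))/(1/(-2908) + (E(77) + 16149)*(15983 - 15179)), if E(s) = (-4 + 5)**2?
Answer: -85768552/37759216799 ≈ -0.0022715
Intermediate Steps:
E(s) = 1 (E(s) = 1**2 = 1)
x(y) = 2 - y**2
((-2586 - 1*24794) + x(-46))/(1/(-2908) + (E(77) + 16149)*(15983 - 15179)) = ((-2586 - 1*24794) + (2 - 1*(-46)**2))/(1/(-2908) + (1 + 16149)*(15983 - 15179)) = ((-2586 - 24794) + (2 - 1*2116))/(-1/2908 + 16150*804) = (-27380 + (2 - 2116))/(-1/2908 + 12984600) = (-27380 - 2114)/(37759216799/2908) = -29494*2908/37759216799 = -85768552/37759216799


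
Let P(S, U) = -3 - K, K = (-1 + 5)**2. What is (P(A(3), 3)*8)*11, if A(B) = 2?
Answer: -1672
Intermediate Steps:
K = 16 (K = 4**2 = 16)
P(S, U) = -19 (P(S, U) = -3 - 1*16 = -3 - 16 = -19)
(P(A(3), 3)*8)*11 = -19*8*11 = -152*11 = -1672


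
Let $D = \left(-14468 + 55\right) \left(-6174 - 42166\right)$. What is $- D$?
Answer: $-696724420$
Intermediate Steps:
$D = 696724420$ ($D = \left(-14413\right) \left(-48340\right) = 696724420$)
$- D = \left(-1\right) 696724420 = -696724420$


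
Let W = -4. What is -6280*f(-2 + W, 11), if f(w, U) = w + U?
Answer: -31400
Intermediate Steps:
f(w, U) = U + w
-6280*f(-2 + W, 11) = -6280*(11 + (-2 - 4)) = -6280*(11 - 6) = -6280*5 = -31400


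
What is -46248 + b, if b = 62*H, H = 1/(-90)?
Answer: -2081191/45 ≈ -46249.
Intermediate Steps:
H = -1/90 ≈ -0.011111
b = -31/45 (b = 62*(-1/90) = -31/45 ≈ -0.68889)
-46248 + b = -46248 - 31/45 = -2081191/45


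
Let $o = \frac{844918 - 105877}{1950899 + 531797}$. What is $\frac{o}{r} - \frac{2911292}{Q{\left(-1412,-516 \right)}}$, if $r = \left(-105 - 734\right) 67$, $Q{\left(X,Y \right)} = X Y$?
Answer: $- \frac{25393739958127543}{6355134168523176} \approx -3.9958$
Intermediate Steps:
$o = \frac{739041}{2482696} \approx 0.29768$
$r = -56213$ ($r = \left(-839\right) 67 = -56213$)
$\frac{o}{r} - \frac{2911292}{Q{\left(-1412,-516 \right)}} = \frac{739041}{2482696 \left(-56213\right)} - \frac{2911292}{\left(-1412\right) \left(-516\right)} = \frac{739041}{2482696} \left(- \frac{1}{56213}\right) - \frac{2911292}{728592} = - \frac{739041}{139559790248} - \frac{727823}{182148} = - \frac{25393739958127543}{6355134168523176}$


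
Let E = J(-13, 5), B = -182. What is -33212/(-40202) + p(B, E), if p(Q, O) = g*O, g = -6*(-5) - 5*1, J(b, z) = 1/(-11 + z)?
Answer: -402889/120606 ≈ -3.3405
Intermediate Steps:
g = 25 (g = 30 - 5 = 25)
E = -1/6 (E = 1/(-11 + 5) = 1/(-6) = -1/6 ≈ -0.16667)
p(Q, O) = 25*O
-33212/(-40202) + p(B, E) = -33212/(-40202) + 25*(-1/6) = -33212*(-1/40202) - 25/6 = 16606/20101 - 25/6 = -402889/120606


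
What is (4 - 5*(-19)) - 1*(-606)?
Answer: 705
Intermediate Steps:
(4 - 5*(-19)) - 1*(-606) = (4 + 95) + 606 = 99 + 606 = 705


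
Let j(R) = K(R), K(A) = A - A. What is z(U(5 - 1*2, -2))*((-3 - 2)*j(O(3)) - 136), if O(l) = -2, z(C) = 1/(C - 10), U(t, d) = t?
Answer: 136/7 ≈ 19.429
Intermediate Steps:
z(C) = 1/(-10 + C)
K(A) = 0
j(R) = 0
z(U(5 - 1*2, -2))*((-3 - 2)*j(O(3)) - 136) = ((-3 - 2)*0 - 136)/(-10 + (5 - 1*2)) = (-5*0 - 136)/(-10 + (5 - 2)) = (0 - 136)/(-10 + 3) = -136/(-7) = -⅐*(-136) = 136/7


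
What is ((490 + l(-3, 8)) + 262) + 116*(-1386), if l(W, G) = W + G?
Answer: -160019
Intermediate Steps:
l(W, G) = G + W
((490 + l(-3, 8)) + 262) + 116*(-1386) = ((490 + (8 - 3)) + 262) + 116*(-1386) = ((490 + 5) + 262) - 160776 = (495 + 262) - 160776 = 757 - 160776 = -160019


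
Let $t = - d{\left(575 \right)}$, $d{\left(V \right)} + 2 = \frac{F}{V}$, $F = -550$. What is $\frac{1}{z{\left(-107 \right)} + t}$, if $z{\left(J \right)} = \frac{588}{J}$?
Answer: $- \frac{2461}{6248} \approx -0.39389$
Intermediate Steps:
$d{\left(V \right)} = -2 - \frac{550}{V}$
$t = \frac{68}{23}$ ($t = - (-2 - \frac{550}{575}) = - (-2 - \frac{22}{23}) = \left(-1\right) \left(- \frac{68}{23}\right) = \frac{68}{23} \approx 2.9565$)
$\frac{1}{z{\left(-107 \right)} + t} = \frac{1}{\frac{588}{-107} + \frac{68}{23}} = \frac{1}{588 \left(- \frac{1}{107}\right) + \frac{68}{23}} = \frac{1}{- \frac{588}{107} + \frac{68}{23}} = \frac{1}{- \frac{6248}{2461}} = - \frac{2461}{6248}$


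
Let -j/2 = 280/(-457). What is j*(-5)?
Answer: -2800/457 ≈ -6.1269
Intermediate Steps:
j = 560/457 (j = -560/(-457) = -560*(-1)/457 = -2*(-280/457) = 560/457 ≈ 1.2254)
j*(-5) = (560/457)*(-5) = -2800/457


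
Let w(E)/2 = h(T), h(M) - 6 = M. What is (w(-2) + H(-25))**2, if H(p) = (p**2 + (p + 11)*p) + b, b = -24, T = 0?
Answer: 927369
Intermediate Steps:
h(M) = 6 + M
w(E) = 12 (w(E) = 2*(6 + 0) = 2*6 = 12)
H(p) = -24 + p**2 + p*(11 + p) (H(p) = (p**2 + (p + 11)*p) - 24 = (p**2 + (11 + p)*p) - 24 = (p**2 + p*(11 + p)) - 24 = -24 + p**2 + p*(11 + p))
(w(-2) + H(-25))**2 = (12 + (-24 + 2*(-25)**2 + 11*(-25)))**2 = (12 + (-24 + 2*625 - 275))**2 = (12 + (-24 + 1250 - 275))**2 = (12 + 951)**2 = 963**2 = 927369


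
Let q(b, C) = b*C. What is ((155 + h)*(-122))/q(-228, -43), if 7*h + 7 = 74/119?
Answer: -3914858/2041683 ≈ -1.9175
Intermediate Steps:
q(b, C) = C*b
h = -759/833 (h = -1 + (74/119)/7 = -1 + (74*(1/119))/7 = -1 + (1/7)*(74/119) = -1 + 74/833 = -759/833 ≈ -0.91116)
((155 + h)*(-122))/q(-228, -43) = ((155 - 759/833)*(-122))/((-43*(-228))) = ((128356/833)*(-122))/9804 = -15659432/833*1/9804 = -3914858/2041683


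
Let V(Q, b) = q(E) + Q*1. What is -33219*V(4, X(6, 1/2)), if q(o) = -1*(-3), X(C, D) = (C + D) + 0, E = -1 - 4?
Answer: -232533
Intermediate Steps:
E = -5
X(C, D) = C + D
q(o) = 3
V(Q, b) = 3 + Q (V(Q, b) = 3 + Q*1 = 3 + Q)
-33219*V(4, X(6, 1/2)) = -33219*(3 + 4) = -33219*7 = -232533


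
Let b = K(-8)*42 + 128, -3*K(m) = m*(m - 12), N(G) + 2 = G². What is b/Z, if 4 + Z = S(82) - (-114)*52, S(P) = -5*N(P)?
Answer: 1056/13843 ≈ 0.076284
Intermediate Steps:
N(G) = -2 + G²
K(m) = -m*(-12 + m)/3 (K(m) = -m*(m - 12)/3 = -m*(-12 + m)/3)
S(P) = 10 - 5*P² (S(P) = -5*(-2 + P²) = 10 - 5*P²)
b = -2112 (b = ((⅓)*(-8)*(12 - 1*(-8)))*42 + 128 = ((⅓)*(-8)*(12 + 8))*42 + 128 = ((⅓)*(-8)*20)*42 + 128 = -160/3*42 + 128 = -2240 + 128 = -2112)
Z = -27686 (Z = -4 + ((10 - 5*82²) - (-114)*52) = -4 + ((10 - 5*6724) - 1*(-5928)) = -4 + ((10 - 33620) + 5928) = -4 + (-33610 + 5928) = -4 - 27682 = -27686)
b/Z = -2112/(-27686) = -2112*(-1/27686) = 1056/13843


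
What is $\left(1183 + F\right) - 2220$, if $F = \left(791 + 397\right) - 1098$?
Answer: $-947$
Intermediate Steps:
$F = 90$ ($F = 1188 - 1098 = 90$)
$\left(1183 + F\right) - 2220 = \left(1183 + 90\right) - 2220 = 1273 - 2220 = -947$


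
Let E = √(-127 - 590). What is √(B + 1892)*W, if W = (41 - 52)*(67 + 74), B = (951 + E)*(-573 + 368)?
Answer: -1551*√(-193063 - 205*I*√717) ≈ -9687.3 + 6.8156e+5*I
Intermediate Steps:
E = I*√717 (E = √(-717) = I*√717 ≈ 26.777*I)
B = -194955 - 205*I*√717 (B = (951 + I*√717)*(-573 + 368) = (951 + I*√717)*(-205) = -194955 - 205*I*√717 ≈ -1.9496e+5 - 5489.3*I)
W = -1551 (W = -11*141 = -1551)
√(B + 1892)*W = √((-194955 - 205*I*√717) + 1892)*(-1551) = √(-193063 - 205*I*√717)*(-1551) = -1551*√(-193063 - 205*I*√717)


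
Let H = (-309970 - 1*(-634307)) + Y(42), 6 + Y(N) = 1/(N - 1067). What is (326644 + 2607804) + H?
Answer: 3340248474/1025 ≈ 3.2588e+6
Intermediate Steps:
Y(N) = -6 + 1/(-1067 + N) (Y(N) = -6 + 1/(N - 1067) = -6 + 1/(-1067 + N))
H = 332439274/1025 (H = (-309970 - 1*(-634307)) + (6403 - 6*42)/(-1067 + 42) = (-309970 + 634307) + (6403 - 252)/(-1025) = 324337 - 1/1025*6151 = 324337 - 6151/1025 = 332439274/1025 ≈ 3.2433e+5)
(326644 + 2607804) + H = (326644 + 2607804) + 332439274/1025 = 2934448 + 332439274/1025 = 3340248474/1025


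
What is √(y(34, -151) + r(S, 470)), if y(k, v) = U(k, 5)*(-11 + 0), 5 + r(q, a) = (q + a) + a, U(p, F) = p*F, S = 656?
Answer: 3*I*√31 ≈ 16.703*I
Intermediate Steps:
U(p, F) = F*p
r(q, a) = -5 + q + 2*a (r(q, a) = -5 + ((q + a) + a) = -5 + ((a + q) + a) = -5 + (q + 2*a) = -5 + q + 2*a)
y(k, v) = -55*k (y(k, v) = (5*k)*(-11 + 0) = (5*k)*(-11) = -55*k)
√(y(34, -151) + r(S, 470)) = √(-55*34 + (-5 + 656 + 2*470)) = √(-1870 + (-5 + 656 + 940)) = √(-1870 + 1591) = √(-279) = 3*I*√31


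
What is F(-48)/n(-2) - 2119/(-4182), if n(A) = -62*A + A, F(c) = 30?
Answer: 191989/255102 ≈ 0.75260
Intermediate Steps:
n(A) = -61*A
F(-48)/n(-2) - 2119/(-4182) = 30/((-61*(-2))) - 2119/(-4182) = 30/122 - 2119*(-1/4182) = 30*(1/122) + 2119/4182 = 15/61 + 2119/4182 = 191989/255102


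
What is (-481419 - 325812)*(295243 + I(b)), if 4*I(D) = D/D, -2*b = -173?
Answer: -953318015763/4 ≈ -2.3833e+11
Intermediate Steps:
b = 173/2 (b = -½*(-173) = 173/2 ≈ 86.500)
I(D) = ¼ (I(D) = (D/D)/4 = (¼)*1 = ¼)
(-481419 - 325812)*(295243 + I(b)) = (-481419 - 325812)*(295243 + ¼) = -807231*1180973/4 = -953318015763/4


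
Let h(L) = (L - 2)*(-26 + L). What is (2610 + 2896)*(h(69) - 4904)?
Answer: -11138638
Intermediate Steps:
h(L) = (-26 + L)*(-2 + L) (h(L) = (-2 + L)*(-26 + L) = (-26 + L)*(-2 + L))
(2610 + 2896)*(h(69) - 4904) = (2610 + 2896)*((52 + 69**2 - 28*69) - 4904) = 5506*((52 + 4761 - 1932) - 4904) = 5506*(2881 - 4904) = 5506*(-2023) = -11138638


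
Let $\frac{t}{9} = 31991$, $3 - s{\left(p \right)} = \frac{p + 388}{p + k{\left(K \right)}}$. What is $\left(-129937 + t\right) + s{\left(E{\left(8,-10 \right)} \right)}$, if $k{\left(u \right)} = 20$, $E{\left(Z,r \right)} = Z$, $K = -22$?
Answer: $\frac{1105796}{7} \approx 1.5797 \cdot 10^{5}$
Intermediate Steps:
$s{\left(p \right)} = 3 - \frac{388 + p}{20 + p}$ ($s{\left(p \right)} = 3 - \frac{p + 388}{p + 20} = 3 - \frac{388 + p}{20 + p}$)
$t = 287919$ ($t = 9 \cdot 31991 = 287919$)
$\left(-129937 + t\right) + s{\left(E{\left(8,-10 \right)} \right)} = \left(-129937 + 287919\right) + \frac{2 \left(-164 + 8\right)}{20 + 8} = 157982 + 2 \cdot \frac{1}{28} \left(-156\right) = 157982 - \frac{78}{7} = \frac{1105796}{7}$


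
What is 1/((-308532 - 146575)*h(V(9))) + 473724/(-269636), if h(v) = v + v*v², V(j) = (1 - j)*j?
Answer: -20121491473251031/11452825854083160 ≈ -1.7569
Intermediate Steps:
V(j) = j*(1 - j)
h(v) = v + v³
1/((-308532 - 146575)*h(V(9))) + 473724/(-269636) = 1/((-308532 - 146575)*(9*(1 - 1*9) + (9*(1 - 1*9))³)) + 473724/(-269636) = 1/((-455107)*(9*(1 - 9) + (9*(1 - 9))³)) + 473724*(-1/269636) = -1/(455107*(9*(-8) + (9*(-8))³)) - 118431/67409 = -1/(455107*(-72 + (-72)³)) - 118431/67409 = -1/(455107*(-72 - 373248)) - 118431/67409 = -1/455107/(-373320) - 118431/67409 = -1/455107*(-1/373320) - 118431/67409 = 1/169900545240 - 118431/67409 = -20121491473251031/11452825854083160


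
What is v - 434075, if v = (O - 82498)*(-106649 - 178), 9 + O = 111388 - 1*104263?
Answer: 8052398839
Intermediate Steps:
O = 7116 (O = -9 + (111388 - 1*104263) = -9 + (111388 - 104263) = -9 + 7125 = 7116)
v = 8052832914 (v = (7116 - 82498)*(-106649 - 178) = -75382*(-106827) = 8052832914)
v - 434075 = 8052832914 - 434075 = 8052398839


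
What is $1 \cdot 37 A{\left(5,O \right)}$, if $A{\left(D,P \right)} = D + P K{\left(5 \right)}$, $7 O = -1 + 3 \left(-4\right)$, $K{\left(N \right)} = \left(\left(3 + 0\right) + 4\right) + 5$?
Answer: $- \frac{4477}{7} \approx -639.57$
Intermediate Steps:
$K{\left(N \right)} = 12$ ($K{\left(N \right)} = \left(3 + 4\right) + 5 = 7 + 5 = 12$)
$O = - \frac{13}{7}$ ($O = \frac{-1 + 3 \left(-4\right)}{7} = \frac{-1 - 12}{7} = \frac{1}{7} \left(-13\right) = - \frac{13}{7} \approx -1.8571$)
$A{\left(D,P \right)} = D + 12 P$ ($A{\left(D,P \right)} = D + P 12 = D + 12 P$)
$1 \cdot 37 A{\left(5,O \right)} = 1 \cdot 37 \left(5 + 12 \left(- \frac{13}{7}\right)\right) = 37 \left(5 - \frac{156}{7}\right) = 37 \left(- \frac{121}{7}\right) = - \frac{4477}{7}$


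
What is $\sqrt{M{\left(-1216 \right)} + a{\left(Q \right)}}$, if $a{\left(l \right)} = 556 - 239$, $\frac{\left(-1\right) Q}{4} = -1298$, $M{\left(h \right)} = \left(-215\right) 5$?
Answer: $i \sqrt{758} \approx 27.532 i$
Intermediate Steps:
$M{\left(h \right)} = -1075$
$Q = 5192$ ($Q = \left(-4\right) \left(-1298\right) = 5192$)
$a{\left(l \right)} = 317$
$\sqrt{M{\left(-1216 \right)} + a{\left(Q \right)}} = \sqrt{-1075 + 317} = \sqrt{-758} = i \sqrt{758}$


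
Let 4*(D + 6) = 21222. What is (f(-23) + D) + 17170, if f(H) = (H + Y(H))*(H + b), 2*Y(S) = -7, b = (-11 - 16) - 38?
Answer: 49603/2 ≈ 24802.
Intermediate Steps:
D = 10599/2 (D = -6 + (¼)*21222 = -6 + 10611/2 = 10599/2 ≈ 5299.5)
b = -65 (b = -27 - 38 = -65)
Y(S) = -7/2 (Y(S) = (½)*(-7) = -7/2)
f(H) = (-65 + H)*(-7/2 + H) (f(H) = (H - 7/2)*(H - 65) = (-7/2 + H)*(-65 + H) = (-65 + H)*(-7/2 + H))
(f(-23) + D) + 17170 = ((455/2 + (-23)² - 137/2*(-23)) + 10599/2) + 17170 = ((455/2 + 529 + 3151/2) + 10599/2) + 17170 = (2332 + 10599/2) + 17170 = 15263/2 + 17170 = 49603/2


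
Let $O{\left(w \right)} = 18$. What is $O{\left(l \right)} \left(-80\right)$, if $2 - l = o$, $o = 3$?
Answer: $-1440$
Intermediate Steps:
$l = -1$ ($l = 2 - 3 = -1$)
$O{\left(l \right)} \left(-80\right) = 18 \left(-80\right) = -1440$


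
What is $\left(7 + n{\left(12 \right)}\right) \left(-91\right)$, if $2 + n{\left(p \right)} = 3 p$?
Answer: $-3731$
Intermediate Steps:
$n{\left(p \right)} = -2 + 3 p$
$\left(7 + n{\left(12 \right)}\right) \left(-91\right) = \left(7 + \left(-2 + 3 \cdot 12\right)\right) \left(-91\right) = \left(7 + \left(-2 + 36\right)\right) \left(-91\right) = \left(7 + 34\right) \left(-91\right) = 41 \left(-91\right) = -3731$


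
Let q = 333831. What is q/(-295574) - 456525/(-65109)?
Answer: 37733839257/6414842522 ≈ 5.8823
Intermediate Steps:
q/(-295574) - 456525/(-65109) = 333831/(-295574) - 456525/(-65109) = 333831*(-1/295574) - 456525*(-1/65109) = -333831/295574 + 152175/21703 = 37733839257/6414842522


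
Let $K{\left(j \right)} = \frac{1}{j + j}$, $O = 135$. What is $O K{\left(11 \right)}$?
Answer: $\frac{135}{22} \approx 6.1364$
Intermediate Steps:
$K{\left(j \right)} = \frac{1}{2 j}$
$O K{\left(11 \right)} = 135 \frac{1}{2 \cdot 11} = 135 \cdot \frac{1}{2} \cdot \frac{1}{11} = 135 \cdot \frac{1}{22} = \frac{135}{22}$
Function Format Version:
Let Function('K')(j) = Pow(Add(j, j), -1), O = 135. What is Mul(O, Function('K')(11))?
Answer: Rational(135, 22) ≈ 6.1364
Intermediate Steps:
Function('K')(j) = Mul(Rational(1, 2), Pow(j, -1)) (Function('K')(j) = Pow(Mul(2, j), -1) = Mul(Rational(1, 2), Pow(j, -1)))
Mul(O, Function('K')(11)) = Mul(135, Mul(Rational(1, 2), Pow(11, -1))) = Mul(135, Mul(Rational(1, 2), Rational(1, 11))) = Mul(135, Rational(1, 22)) = Rational(135, 22)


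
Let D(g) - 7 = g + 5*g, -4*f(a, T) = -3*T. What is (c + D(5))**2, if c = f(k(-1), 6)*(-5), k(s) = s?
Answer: 841/4 ≈ 210.25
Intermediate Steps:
f(a, T) = 3*T/4 (f(a, T) = -(-3)*T/4 = 3*T/4)
D(g) = 7 + 6*g (D(g) = 7 + (g + 5*g) = 7 + 6*g)
c = -45/2 (c = ((3/4)*6)*(-5) = (9/2)*(-5) = -45/2 ≈ -22.500)
(c + D(5))**2 = (-45/2 + (7 + 6*5))**2 = (-45/2 + (7 + 30))**2 = (-45/2 + 37)**2 = (29/2)**2 = 841/4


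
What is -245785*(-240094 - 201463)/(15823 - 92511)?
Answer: -108528087245/76688 ≈ -1.4152e+6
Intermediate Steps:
-245785*(-240094 - 201463)/(15823 - 92511) = -245785/((-76688/(-441557))) = -245785/((-76688*(-1/441557))) = -245785/76688/441557 = -245785*441557/76688 = -108528087245/76688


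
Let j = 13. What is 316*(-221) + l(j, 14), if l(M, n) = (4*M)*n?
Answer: -69108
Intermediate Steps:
l(M, n) = 4*M*n
316*(-221) + l(j, 14) = 316*(-221) + 4*13*14 = -69836 + 728 = -69108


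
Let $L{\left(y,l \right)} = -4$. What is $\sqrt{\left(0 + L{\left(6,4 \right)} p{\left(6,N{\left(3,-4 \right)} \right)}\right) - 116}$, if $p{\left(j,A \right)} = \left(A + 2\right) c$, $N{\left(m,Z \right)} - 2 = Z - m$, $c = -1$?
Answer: $8 i \sqrt{2} \approx 11.314 i$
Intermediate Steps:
$N{\left(m,Z \right)} = 2 + Z - m$ ($N{\left(m,Z \right)} = 2 + \left(Z - m\right) = 2 + Z - m$)
$p{\left(j,A \right)} = -2 - A$ ($p{\left(j,A \right)} = \left(A + 2\right) \left(-1\right) = \left(2 + A\right) \left(-1\right) = -2 - A$)
$\sqrt{\left(0 + L{\left(6,4 \right)} p{\left(6,N{\left(3,-4 \right)} \right)}\right) - 116} = \sqrt{\left(0 - 4 \left(-2 - \left(2 - 4 - 3\right)\right)\right) - 116} = \sqrt{\left(0 - 4 \left(-2 - -5\right)\right) - 116} = \sqrt{\left(0 - 4 \left(-2 + 5\right)\right) - 116} = \sqrt{\left(0 - 12\right) - 116} = \sqrt{-12 - 116} = \sqrt{-128} = 8 i \sqrt{2}$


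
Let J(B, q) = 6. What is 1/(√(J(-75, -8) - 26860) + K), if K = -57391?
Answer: -1979/113577715 - I*√26854/3293753735 ≈ -1.7424e-5 - 4.9752e-8*I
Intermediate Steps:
1/(√(J(-75, -8) - 26860) + K) = 1/(√(6 - 26860) - 57391) = 1/(√(-26854) - 57391) = 1/(I*√26854 - 57391) = 1/(-57391 + I*√26854)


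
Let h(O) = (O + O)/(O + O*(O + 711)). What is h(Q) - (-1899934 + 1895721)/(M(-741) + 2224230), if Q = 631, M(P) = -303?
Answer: 10105913/2986733961 ≈ 0.0033836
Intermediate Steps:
h(O) = 2*O/(O + O*(711 + O)) (h(O) = (2*O)/(O + O*(711 + O)) = 2*O/(O + O*(711 + O)))
h(Q) - (-1899934 + 1895721)/(M(-741) + 2224230) = 2/(712 + 631) - (-1899934 + 1895721)/(-303 + 2224230) = 2/1343 - (-4213)/2223927 = 2*(1/1343) - (-4213)/2223927 = 2/1343 - 1*(-4213/2223927) = 2/1343 + 4213/2223927 = 10105913/2986733961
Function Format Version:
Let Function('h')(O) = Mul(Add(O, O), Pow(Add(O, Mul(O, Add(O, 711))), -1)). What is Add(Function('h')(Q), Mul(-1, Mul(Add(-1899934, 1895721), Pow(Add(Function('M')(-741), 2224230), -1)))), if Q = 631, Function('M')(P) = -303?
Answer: Rational(10105913, 2986733961) ≈ 0.0033836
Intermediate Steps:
Function('h')(O) = Mul(2, O, Pow(Add(O, Mul(O, Add(711, O))), -1)) (Function('h')(O) = Mul(Mul(2, O), Pow(Add(O, Mul(O, Add(711, O))), -1)) = Mul(2, O, Pow(Add(O, Mul(O, Add(711, O))), -1)))
Add(Function('h')(Q), Mul(-1, Mul(Add(-1899934, 1895721), Pow(Add(Function('M')(-741), 2224230), -1)))) = Add(Mul(2, Pow(Add(712, 631), -1)), Mul(-1, Mul(Add(-1899934, 1895721), Pow(Add(-303, 2224230), -1)))) = Add(Mul(2, Pow(1343, -1)), Mul(-1, Mul(-4213, Pow(2223927, -1)))) = Add(Mul(2, Rational(1, 1343)), Mul(-1, Mul(-4213, Rational(1, 2223927)))) = Add(Rational(2, 1343), Mul(-1, Rational(-4213, 2223927))) = Add(Rational(2, 1343), Rational(4213, 2223927)) = Rational(10105913, 2986733961)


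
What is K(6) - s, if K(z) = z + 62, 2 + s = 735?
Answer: -665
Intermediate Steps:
s = 733 (s = -2 + 735 = 733)
K(z) = 62 + z
K(6) - s = (62 + 6) - 1*733 = 68 - 733 = -665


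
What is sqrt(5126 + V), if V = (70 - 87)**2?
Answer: 19*sqrt(15) ≈ 73.587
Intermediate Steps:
V = 289 (V = (-17)**2 = 289)
sqrt(5126 + V) = sqrt(5126 + 289) = sqrt(5415) = 19*sqrt(15)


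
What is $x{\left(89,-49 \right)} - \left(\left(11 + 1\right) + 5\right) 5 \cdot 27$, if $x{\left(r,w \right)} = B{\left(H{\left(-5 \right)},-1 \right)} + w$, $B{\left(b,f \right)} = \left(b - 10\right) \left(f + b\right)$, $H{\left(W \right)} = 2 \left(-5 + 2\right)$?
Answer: $-2232$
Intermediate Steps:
$H{\left(W \right)} = -6$ ($H{\left(W \right)} = 2 \left(-3\right) = -6$)
$B{\left(b,f \right)} = \left(-10 + b\right) \left(b + f\right)$
$x{\left(r,w \right)} = 112 + w$ ($x{\left(r,w \right)} = \left(\left(-6\right)^{2} - -60 - -10 - -6\right) + w = \left(36 + 60 + 10 + 6\right) + w = 112 + w$)
$x{\left(89,-49 \right)} - \left(\left(11 + 1\right) + 5\right) 5 \cdot 27 = \left(112 - 49\right) - \left(\left(11 + 1\right) + 5\right) 5 \cdot 27 = 63 - \left(12 + 5\right) 5 \cdot 27 = 63 - 17 \cdot 5 \cdot 27 = 63 - 85 \cdot 27 = 63 - 2295 = -2232$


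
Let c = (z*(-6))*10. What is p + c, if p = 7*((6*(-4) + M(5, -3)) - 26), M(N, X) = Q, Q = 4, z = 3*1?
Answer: -502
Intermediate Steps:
z = 3
c = -180 (c = (3*(-6))*10 = -18*10 = -180)
M(N, X) = 4
p = -322 (p = 7*((6*(-4) + 4) - 26) = 7*((-24 + 4) - 26) = 7*(-20 - 26) = 7*(-46) = -322)
p + c = -322 - 180 = -502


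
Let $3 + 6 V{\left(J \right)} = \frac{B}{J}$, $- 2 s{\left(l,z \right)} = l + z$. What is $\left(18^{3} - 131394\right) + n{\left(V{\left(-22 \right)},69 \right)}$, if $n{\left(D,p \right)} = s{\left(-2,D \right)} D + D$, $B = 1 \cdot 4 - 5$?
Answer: $- \frac{4375623121}{34848} \approx -1.2556 \cdot 10^{5}$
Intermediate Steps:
$s{\left(l,z \right)} = - \frac{l}{2} - \frac{z}{2}$ ($s{\left(l,z \right)} = - \frac{l + z}{2} = - \frac{l}{2} - \frac{z}{2}$)
$B = -1$ ($B = 4 - 5 = -1$)
$V{\left(J \right)} = - \frac{1}{2} - \frac{1}{6 J}$ ($V{\left(J \right)} = - \frac{1}{2} + \frac{\left(-1\right) \frac{1}{J}}{6} = - \frac{1}{2} - \frac{1}{6 J}$)
$n{\left(D,p \right)} = D + D \left(1 - \frac{D}{2}\right)$ ($n{\left(D,p \right)} = \left(\left(- \frac{1}{2}\right) \left(-2\right) - \frac{D}{2}\right) D + D = \left(1 - \frac{D}{2}\right) D + D = D \left(1 - \frac{D}{2}\right) + D = D + D \left(1 - \frac{D}{2}\right)$)
$\left(18^{3} - 131394\right) + n{\left(V{\left(-22 \right)},69 \right)} = \left(18^{3} - 131394\right) + \frac{\frac{-1 - -66}{6 \left(-22\right)} \left(4 - \frac{-1 - -66}{6 \left(-22\right)}\right)}{2} = \left(5832 - 131394\right) + \frac{\frac{1}{6} \left(- \frac{1}{22}\right) \left(-1 + 66\right) \left(4 - \frac{1}{6} \left(- \frac{1}{22}\right) \left(-1 + 66\right)\right)}{2} = -125562 + \frac{\frac{1}{6} \left(- \frac{1}{22}\right) 65 \left(4 - \frac{1}{6} \left(- \frac{1}{22}\right) 65\right)}{2} = -125562 + \frac{1}{2} \left(- \frac{65}{132}\right) \left(4 - - \frac{65}{132}\right) = -125562 + \frac{1}{2} \left(- \frac{65}{132}\right) \left(4 + \frac{65}{132}\right) = -125562 + \frac{1}{2} \left(- \frac{65}{132}\right) \frac{593}{132} = -125562 - \frac{38545}{34848} = - \frac{4375623121}{34848}$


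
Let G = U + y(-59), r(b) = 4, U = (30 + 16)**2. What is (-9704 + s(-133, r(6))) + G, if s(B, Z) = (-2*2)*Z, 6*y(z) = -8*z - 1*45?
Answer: -45197/6 ≈ -7532.8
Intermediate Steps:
U = 2116 (U = 46**2 = 2116)
y(z) = -15/2 - 4*z/3 (y(z) = (-8*z - 1*45)/6 = (-8*z - 45)/6 = (-45 - 8*z)/6 = -15/2 - 4*z/3)
s(B, Z) = -4*Z
G = 13123/6 (G = 2116 + (-15/2 - 4/3*(-59)) = 2116 + (-15/2 + 236/3) = 2116 + 427/6 = 13123/6 ≈ 2187.2)
(-9704 + s(-133, r(6))) + G = (-9704 - 4*4) + 13123/6 = (-9704 - 16) + 13123/6 = -9720 + 13123/6 = -45197/6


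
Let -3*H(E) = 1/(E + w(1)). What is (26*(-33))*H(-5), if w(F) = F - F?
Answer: -286/5 ≈ -57.200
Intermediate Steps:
w(F) = 0
H(E) = -1/(3*E) (H(E) = -1/(3*(E + 0)) = -1/(3*E))
(26*(-33))*H(-5) = (26*(-33))*(-⅓/(-5)) = -(-286)*(-1)/5 = -858*1/15 = -286/5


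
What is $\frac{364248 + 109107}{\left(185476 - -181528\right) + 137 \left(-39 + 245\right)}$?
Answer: $\frac{52595}{43914} \approx 1.1977$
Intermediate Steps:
$\frac{364248 + 109107}{\left(185476 - -181528\right) + 137 \left(-39 + 245\right)} = \frac{473355}{\left(185476 + 181528\right) + 137 \cdot 206} = \frac{473355}{367004 + 28222} = \frac{473355}{395226} = 473355 \cdot \frac{1}{395226} = \frac{52595}{43914}$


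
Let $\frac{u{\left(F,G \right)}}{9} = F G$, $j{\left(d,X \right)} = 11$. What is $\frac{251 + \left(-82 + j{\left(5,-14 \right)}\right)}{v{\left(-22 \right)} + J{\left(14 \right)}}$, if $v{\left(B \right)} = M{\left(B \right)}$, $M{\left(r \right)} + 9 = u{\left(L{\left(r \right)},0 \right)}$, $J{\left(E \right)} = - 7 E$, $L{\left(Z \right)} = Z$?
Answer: $- \frac{180}{107} \approx -1.6822$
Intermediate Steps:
$u{\left(F,G \right)} = 9 F G$
$M{\left(r \right)} = -9$ ($M{\left(r \right)} = -9 + 9 r 0 = -9 + 0 = -9$)
$v{\left(B \right)} = -9$
$\frac{251 + \left(-82 + j{\left(5,-14 \right)}\right)}{v{\left(-22 \right)} + J{\left(14 \right)}} = \frac{251 + \left(-82 + 11\right)}{-9 - 98} = \frac{251 - 71}{-9 - 98} = \frac{180}{-107} = 180 \left(- \frac{1}{107}\right) = - \frac{180}{107}$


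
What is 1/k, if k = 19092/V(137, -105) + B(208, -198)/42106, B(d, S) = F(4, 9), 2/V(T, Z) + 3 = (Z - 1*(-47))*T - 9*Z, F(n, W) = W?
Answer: -42106/2815214907495 ≈ -1.4957e-8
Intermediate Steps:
V(T, Z) = 2/(-3 - 9*Z + T*(47 + Z)) (V(T, Z) = 2/(-3 + ((Z - 1*(-47))*T - 9*Z)) = 2/(-3 + ((Z + 47)*T - 9*Z)) = 2/(-3 + ((47 + Z)*T - 9*Z)) = 2/(-3 + (T*(47 + Z) - 9*Z)) = 2/(-3 + (-9*Z + T*(47 + Z))) = 2/(-3 - 9*Z + T*(47 + Z)))
B(d, S) = 9
k = -2815214907495/42106 (k = 19092/((2/(-3 - 9*(-105) + 47*137 + 137*(-105)))) + 9/42106 = 19092/((2/(-3 + 945 + 6439 - 14385))) + 9*(1/42106) = 19092/((2/(-7004))) + 9/42106 = 19092/((2*(-1/7004))) + 9/42106 = 19092/(-1/3502) + 9/42106 = 19092*(-3502) + 9/42106 = -66860184 + 9/42106 = -2815214907495/42106 ≈ -6.6860e+7)
1/k = 1/(-2815214907495/42106) = -42106/2815214907495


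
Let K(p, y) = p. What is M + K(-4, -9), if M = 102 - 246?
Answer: -148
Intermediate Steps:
M = -144
M + K(-4, -9) = -144 - 4 = -148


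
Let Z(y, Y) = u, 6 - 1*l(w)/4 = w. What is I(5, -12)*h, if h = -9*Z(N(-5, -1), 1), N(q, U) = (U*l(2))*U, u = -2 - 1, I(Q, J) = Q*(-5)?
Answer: -675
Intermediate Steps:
I(Q, J) = -5*Q
l(w) = 24 - 4*w
u = -3
N(q, U) = 16*U**2 (N(q, U) = (U*(24 - 4*2))*U = (U*(24 - 8))*U = (U*16)*U = (16*U)*U = 16*U**2)
Z(y, Y) = -3
h = 27 (h = -9*(-3) = 27)
I(5, -12)*h = -5*5*27 = -25*27 = -675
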